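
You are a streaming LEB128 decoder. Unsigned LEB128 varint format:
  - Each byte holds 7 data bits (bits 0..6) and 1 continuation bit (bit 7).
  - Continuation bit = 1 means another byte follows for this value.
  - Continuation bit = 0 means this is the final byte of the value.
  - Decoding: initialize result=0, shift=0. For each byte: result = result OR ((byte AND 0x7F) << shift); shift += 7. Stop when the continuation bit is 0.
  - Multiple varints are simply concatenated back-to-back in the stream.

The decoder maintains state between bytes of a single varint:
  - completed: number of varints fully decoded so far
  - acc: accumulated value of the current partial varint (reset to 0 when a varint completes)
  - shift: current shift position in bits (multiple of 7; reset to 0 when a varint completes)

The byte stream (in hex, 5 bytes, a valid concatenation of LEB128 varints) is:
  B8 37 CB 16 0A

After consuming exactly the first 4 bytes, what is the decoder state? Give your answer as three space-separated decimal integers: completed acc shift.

Answer: 2 0 0

Derivation:
byte[0]=0xB8 cont=1 payload=0x38: acc |= 56<<0 -> completed=0 acc=56 shift=7
byte[1]=0x37 cont=0 payload=0x37: varint #1 complete (value=7096); reset -> completed=1 acc=0 shift=0
byte[2]=0xCB cont=1 payload=0x4B: acc |= 75<<0 -> completed=1 acc=75 shift=7
byte[3]=0x16 cont=0 payload=0x16: varint #2 complete (value=2891); reset -> completed=2 acc=0 shift=0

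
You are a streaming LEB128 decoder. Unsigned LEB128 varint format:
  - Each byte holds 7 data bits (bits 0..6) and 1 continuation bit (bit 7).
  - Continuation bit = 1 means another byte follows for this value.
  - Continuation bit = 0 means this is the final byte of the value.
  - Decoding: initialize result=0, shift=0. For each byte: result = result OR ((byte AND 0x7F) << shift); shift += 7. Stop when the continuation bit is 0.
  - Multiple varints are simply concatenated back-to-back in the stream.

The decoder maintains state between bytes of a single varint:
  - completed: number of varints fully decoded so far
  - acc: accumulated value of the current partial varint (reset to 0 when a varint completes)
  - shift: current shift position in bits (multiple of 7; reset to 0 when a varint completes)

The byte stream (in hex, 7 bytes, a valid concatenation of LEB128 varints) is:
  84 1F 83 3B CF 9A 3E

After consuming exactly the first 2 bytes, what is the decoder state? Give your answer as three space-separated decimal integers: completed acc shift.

Answer: 1 0 0

Derivation:
byte[0]=0x84 cont=1 payload=0x04: acc |= 4<<0 -> completed=0 acc=4 shift=7
byte[1]=0x1F cont=0 payload=0x1F: varint #1 complete (value=3972); reset -> completed=1 acc=0 shift=0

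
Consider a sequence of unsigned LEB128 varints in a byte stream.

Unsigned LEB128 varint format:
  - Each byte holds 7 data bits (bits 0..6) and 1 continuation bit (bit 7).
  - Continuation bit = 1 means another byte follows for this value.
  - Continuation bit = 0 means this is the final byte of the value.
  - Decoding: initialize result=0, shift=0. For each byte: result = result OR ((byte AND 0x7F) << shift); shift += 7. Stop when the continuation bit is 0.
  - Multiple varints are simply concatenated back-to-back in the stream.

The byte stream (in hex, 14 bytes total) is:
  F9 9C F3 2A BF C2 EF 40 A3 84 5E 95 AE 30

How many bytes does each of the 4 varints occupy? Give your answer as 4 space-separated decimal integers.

Answer: 4 4 3 3

Derivation:
  byte[0]=0xF9 cont=1 payload=0x79=121: acc |= 121<<0 -> acc=121 shift=7
  byte[1]=0x9C cont=1 payload=0x1C=28: acc |= 28<<7 -> acc=3705 shift=14
  byte[2]=0xF3 cont=1 payload=0x73=115: acc |= 115<<14 -> acc=1887865 shift=21
  byte[3]=0x2A cont=0 payload=0x2A=42: acc |= 42<<21 -> acc=89968249 shift=28 [end]
Varint 1: bytes[0:4] = F9 9C F3 2A -> value 89968249 (4 byte(s))
  byte[4]=0xBF cont=1 payload=0x3F=63: acc |= 63<<0 -> acc=63 shift=7
  byte[5]=0xC2 cont=1 payload=0x42=66: acc |= 66<<7 -> acc=8511 shift=14
  byte[6]=0xEF cont=1 payload=0x6F=111: acc |= 111<<14 -> acc=1827135 shift=21
  byte[7]=0x40 cont=0 payload=0x40=64: acc |= 64<<21 -> acc=136044863 shift=28 [end]
Varint 2: bytes[4:8] = BF C2 EF 40 -> value 136044863 (4 byte(s))
  byte[8]=0xA3 cont=1 payload=0x23=35: acc |= 35<<0 -> acc=35 shift=7
  byte[9]=0x84 cont=1 payload=0x04=4: acc |= 4<<7 -> acc=547 shift=14
  byte[10]=0x5E cont=0 payload=0x5E=94: acc |= 94<<14 -> acc=1540643 shift=21 [end]
Varint 3: bytes[8:11] = A3 84 5E -> value 1540643 (3 byte(s))
  byte[11]=0x95 cont=1 payload=0x15=21: acc |= 21<<0 -> acc=21 shift=7
  byte[12]=0xAE cont=1 payload=0x2E=46: acc |= 46<<7 -> acc=5909 shift=14
  byte[13]=0x30 cont=0 payload=0x30=48: acc |= 48<<14 -> acc=792341 shift=21 [end]
Varint 4: bytes[11:14] = 95 AE 30 -> value 792341 (3 byte(s))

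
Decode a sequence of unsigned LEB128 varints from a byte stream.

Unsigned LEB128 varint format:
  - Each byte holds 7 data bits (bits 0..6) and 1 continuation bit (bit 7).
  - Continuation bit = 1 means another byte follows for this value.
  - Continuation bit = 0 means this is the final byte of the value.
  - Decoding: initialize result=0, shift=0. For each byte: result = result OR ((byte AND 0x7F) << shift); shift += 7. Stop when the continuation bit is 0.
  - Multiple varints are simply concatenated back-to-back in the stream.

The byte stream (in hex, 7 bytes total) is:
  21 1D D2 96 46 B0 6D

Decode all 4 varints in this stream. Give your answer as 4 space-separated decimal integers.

Answer: 33 29 1149778 14000

Derivation:
  byte[0]=0x21 cont=0 payload=0x21=33: acc |= 33<<0 -> acc=33 shift=7 [end]
Varint 1: bytes[0:1] = 21 -> value 33 (1 byte(s))
  byte[1]=0x1D cont=0 payload=0x1D=29: acc |= 29<<0 -> acc=29 shift=7 [end]
Varint 2: bytes[1:2] = 1D -> value 29 (1 byte(s))
  byte[2]=0xD2 cont=1 payload=0x52=82: acc |= 82<<0 -> acc=82 shift=7
  byte[3]=0x96 cont=1 payload=0x16=22: acc |= 22<<7 -> acc=2898 shift=14
  byte[4]=0x46 cont=0 payload=0x46=70: acc |= 70<<14 -> acc=1149778 shift=21 [end]
Varint 3: bytes[2:5] = D2 96 46 -> value 1149778 (3 byte(s))
  byte[5]=0xB0 cont=1 payload=0x30=48: acc |= 48<<0 -> acc=48 shift=7
  byte[6]=0x6D cont=0 payload=0x6D=109: acc |= 109<<7 -> acc=14000 shift=14 [end]
Varint 4: bytes[5:7] = B0 6D -> value 14000 (2 byte(s))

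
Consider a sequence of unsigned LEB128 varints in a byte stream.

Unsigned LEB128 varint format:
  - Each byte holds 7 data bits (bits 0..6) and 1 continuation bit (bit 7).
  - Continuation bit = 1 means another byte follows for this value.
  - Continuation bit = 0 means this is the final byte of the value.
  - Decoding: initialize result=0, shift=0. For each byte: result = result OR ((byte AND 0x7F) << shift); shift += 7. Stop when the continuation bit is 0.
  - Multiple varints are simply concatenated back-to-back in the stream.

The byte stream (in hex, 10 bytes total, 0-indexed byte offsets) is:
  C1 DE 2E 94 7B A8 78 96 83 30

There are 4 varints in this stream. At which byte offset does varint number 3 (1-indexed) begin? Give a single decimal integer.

Answer: 5

Derivation:
  byte[0]=0xC1 cont=1 payload=0x41=65: acc |= 65<<0 -> acc=65 shift=7
  byte[1]=0xDE cont=1 payload=0x5E=94: acc |= 94<<7 -> acc=12097 shift=14
  byte[2]=0x2E cont=0 payload=0x2E=46: acc |= 46<<14 -> acc=765761 shift=21 [end]
Varint 1: bytes[0:3] = C1 DE 2E -> value 765761 (3 byte(s))
  byte[3]=0x94 cont=1 payload=0x14=20: acc |= 20<<0 -> acc=20 shift=7
  byte[4]=0x7B cont=0 payload=0x7B=123: acc |= 123<<7 -> acc=15764 shift=14 [end]
Varint 2: bytes[3:5] = 94 7B -> value 15764 (2 byte(s))
  byte[5]=0xA8 cont=1 payload=0x28=40: acc |= 40<<0 -> acc=40 shift=7
  byte[6]=0x78 cont=0 payload=0x78=120: acc |= 120<<7 -> acc=15400 shift=14 [end]
Varint 3: bytes[5:7] = A8 78 -> value 15400 (2 byte(s))
  byte[7]=0x96 cont=1 payload=0x16=22: acc |= 22<<0 -> acc=22 shift=7
  byte[8]=0x83 cont=1 payload=0x03=3: acc |= 3<<7 -> acc=406 shift=14
  byte[9]=0x30 cont=0 payload=0x30=48: acc |= 48<<14 -> acc=786838 shift=21 [end]
Varint 4: bytes[7:10] = 96 83 30 -> value 786838 (3 byte(s))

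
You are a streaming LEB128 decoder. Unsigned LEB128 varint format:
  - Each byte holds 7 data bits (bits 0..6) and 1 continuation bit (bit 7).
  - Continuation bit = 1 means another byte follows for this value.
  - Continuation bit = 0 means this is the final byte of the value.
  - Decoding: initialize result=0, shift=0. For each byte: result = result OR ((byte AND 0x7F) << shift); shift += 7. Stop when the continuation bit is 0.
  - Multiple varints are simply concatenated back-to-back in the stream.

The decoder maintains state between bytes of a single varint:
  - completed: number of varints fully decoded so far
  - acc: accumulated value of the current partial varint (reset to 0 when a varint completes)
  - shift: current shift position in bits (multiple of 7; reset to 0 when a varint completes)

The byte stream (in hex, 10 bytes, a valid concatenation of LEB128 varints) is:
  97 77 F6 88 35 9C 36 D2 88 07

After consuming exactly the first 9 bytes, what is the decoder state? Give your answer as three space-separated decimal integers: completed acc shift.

Answer: 3 1106 14

Derivation:
byte[0]=0x97 cont=1 payload=0x17: acc |= 23<<0 -> completed=0 acc=23 shift=7
byte[1]=0x77 cont=0 payload=0x77: varint #1 complete (value=15255); reset -> completed=1 acc=0 shift=0
byte[2]=0xF6 cont=1 payload=0x76: acc |= 118<<0 -> completed=1 acc=118 shift=7
byte[3]=0x88 cont=1 payload=0x08: acc |= 8<<7 -> completed=1 acc=1142 shift=14
byte[4]=0x35 cont=0 payload=0x35: varint #2 complete (value=869494); reset -> completed=2 acc=0 shift=0
byte[5]=0x9C cont=1 payload=0x1C: acc |= 28<<0 -> completed=2 acc=28 shift=7
byte[6]=0x36 cont=0 payload=0x36: varint #3 complete (value=6940); reset -> completed=3 acc=0 shift=0
byte[7]=0xD2 cont=1 payload=0x52: acc |= 82<<0 -> completed=3 acc=82 shift=7
byte[8]=0x88 cont=1 payload=0x08: acc |= 8<<7 -> completed=3 acc=1106 shift=14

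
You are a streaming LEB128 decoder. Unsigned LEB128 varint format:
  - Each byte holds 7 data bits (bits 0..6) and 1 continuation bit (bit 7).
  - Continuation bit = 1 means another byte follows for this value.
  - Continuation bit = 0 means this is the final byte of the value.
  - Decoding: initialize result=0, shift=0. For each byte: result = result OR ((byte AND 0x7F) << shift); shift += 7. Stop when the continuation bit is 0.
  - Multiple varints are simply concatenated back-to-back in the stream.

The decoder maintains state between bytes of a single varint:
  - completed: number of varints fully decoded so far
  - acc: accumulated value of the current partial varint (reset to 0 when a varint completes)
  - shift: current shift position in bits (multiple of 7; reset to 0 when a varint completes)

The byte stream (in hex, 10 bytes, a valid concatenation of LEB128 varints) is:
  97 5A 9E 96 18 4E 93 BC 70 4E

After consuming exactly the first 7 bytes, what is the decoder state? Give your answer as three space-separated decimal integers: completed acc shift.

byte[0]=0x97 cont=1 payload=0x17: acc |= 23<<0 -> completed=0 acc=23 shift=7
byte[1]=0x5A cont=0 payload=0x5A: varint #1 complete (value=11543); reset -> completed=1 acc=0 shift=0
byte[2]=0x9E cont=1 payload=0x1E: acc |= 30<<0 -> completed=1 acc=30 shift=7
byte[3]=0x96 cont=1 payload=0x16: acc |= 22<<7 -> completed=1 acc=2846 shift=14
byte[4]=0x18 cont=0 payload=0x18: varint #2 complete (value=396062); reset -> completed=2 acc=0 shift=0
byte[5]=0x4E cont=0 payload=0x4E: varint #3 complete (value=78); reset -> completed=3 acc=0 shift=0
byte[6]=0x93 cont=1 payload=0x13: acc |= 19<<0 -> completed=3 acc=19 shift=7

Answer: 3 19 7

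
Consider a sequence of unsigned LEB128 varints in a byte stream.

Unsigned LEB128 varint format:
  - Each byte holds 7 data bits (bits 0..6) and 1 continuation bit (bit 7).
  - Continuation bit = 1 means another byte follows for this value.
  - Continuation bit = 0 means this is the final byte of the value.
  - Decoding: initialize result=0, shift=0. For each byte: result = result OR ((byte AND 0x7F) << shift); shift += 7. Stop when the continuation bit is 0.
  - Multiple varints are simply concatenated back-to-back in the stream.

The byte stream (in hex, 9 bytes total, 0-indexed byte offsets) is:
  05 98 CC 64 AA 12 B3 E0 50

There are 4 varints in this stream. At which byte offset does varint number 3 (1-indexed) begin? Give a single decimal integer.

  byte[0]=0x05 cont=0 payload=0x05=5: acc |= 5<<0 -> acc=5 shift=7 [end]
Varint 1: bytes[0:1] = 05 -> value 5 (1 byte(s))
  byte[1]=0x98 cont=1 payload=0x18=24: acc |= 24<<0 -> acc=24 shift=7
  byte[2]=0xCC cont=1 payload=0x4C=76: acc |= 76<<7 -> acc=9752 shift=14
  byte[3]=0x64 cont=0 payload=0x64=100: acc |= 100<<14 -> acc=1648152 shift=21 [end]
Varint 2: bytes[1:4] = 98 CC 64 -> value 1648152 (3 byte(s))
  byte[4]=0xAA cont=1 payload=0x2A=42: acc |= 42<<0 -> acc=42 shift=7
  byte[5]=0x12 cont=0 payload=0x12=18: acc |= 18<<7 -> acc=2346 shift=14 [end]
Varint 3: bytes[4:6] = AA 12 -> value 2346 (2 byte(s))
  byte[6]=0xB3 cont=1 payload=0x33=51: acc |= 51<<0 -> acc=51 shift=7
  byte[7]=0xE0 cont=1 payload=0x60=96: acc |= 96<<7 -> acc=12339 shift=14
  byte[8]=0x50 cont=0 payload=0x50=80: acc |= 80<<14 -> acc=1323059 shift=21 [end]
Varint 4: bytes[6:9] = B3 E0 50 -> value 1323059 (3 byte(s))

Answer: 4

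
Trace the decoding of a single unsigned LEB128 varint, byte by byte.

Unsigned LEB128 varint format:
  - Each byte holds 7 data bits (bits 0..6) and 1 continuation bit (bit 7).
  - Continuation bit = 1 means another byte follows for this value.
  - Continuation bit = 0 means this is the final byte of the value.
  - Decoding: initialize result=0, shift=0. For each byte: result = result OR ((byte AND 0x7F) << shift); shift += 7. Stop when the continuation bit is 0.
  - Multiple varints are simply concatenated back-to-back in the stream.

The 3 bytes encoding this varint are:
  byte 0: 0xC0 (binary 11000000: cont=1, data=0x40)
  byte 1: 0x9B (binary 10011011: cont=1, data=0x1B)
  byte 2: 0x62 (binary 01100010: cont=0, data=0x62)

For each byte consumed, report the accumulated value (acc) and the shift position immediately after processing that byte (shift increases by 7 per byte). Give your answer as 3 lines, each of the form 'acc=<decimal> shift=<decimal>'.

byte 0=0xC0: payload=0x40=64, contrib = 64<<0 = 64; acc -> 64, shift -> 7
byte 1=0x9B: payload=0x1B=27, contrib = 27<<7 = 3456; acc -> 3520, shift -> 14
byte 2=0x62: payload=0x62=98, contrib = 98<<14 = 1605632; acc -> 1609152, shift -> 21

Answer: acc=64 shift=7
acc=3520 shift=14
acc=1609152 shift=21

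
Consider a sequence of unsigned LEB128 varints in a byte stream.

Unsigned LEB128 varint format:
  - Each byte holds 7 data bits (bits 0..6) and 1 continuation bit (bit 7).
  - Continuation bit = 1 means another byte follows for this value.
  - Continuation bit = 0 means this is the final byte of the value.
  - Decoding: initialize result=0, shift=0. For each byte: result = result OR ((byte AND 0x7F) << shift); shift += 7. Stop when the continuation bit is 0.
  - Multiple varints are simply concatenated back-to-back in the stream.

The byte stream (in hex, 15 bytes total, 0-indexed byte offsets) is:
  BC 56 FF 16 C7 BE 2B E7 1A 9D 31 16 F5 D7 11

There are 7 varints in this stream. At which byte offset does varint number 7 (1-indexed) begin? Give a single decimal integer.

  byte[0]=0xBC cont=1 payload=0x3C=60: acc |= 60<<0 -> acc=60 shift=7
  byte[1]=0x56 cont=0 payload=0x56=86: acc |= 86<<7 -> acc=11068 shift=14 [end]
Varint 1: bytes[0:2] = BC 56 -> value 11068 (2 byte(s))
  byte[2]=0xFF cont=1 payload=0x7F=127: acc |= 127<<0 -> acc=127 shift=7
  byte[3]=0x16 cont=0 payload=0x16=22: acc |= 22<<7 -> acc=2943 shift=14 [end]
Varint 2: bytes[2:4] = FF 16 -> value 2943 (2 byte(s))
  byte[4]=0xC7 cont=1 payload=0x47=71: acc |= 71<<0 -> acc=71 shift=7
  byte[5]=0xBE cont=1 payload=0x3E=62: acc |= 62<<7 -> acc=8007 shift=14
  byte[6]=0x2B cont=0 payload=0x2B=43: acc |= 43<<14 -> acc=712519 shift=21 [end]
Varint 3: bytes[4:7] = C7 BE 2B -> value 712519 (3 byte(s))
  byte[7]=0xE7 cont=1 payload=0x67=103: acc |= 103<<0 -> acc=103 shift=7
  byte[8]=0x1A cont=0 payload=0x1A=26: acc |= 26<<7 -> acc=3431 shift=14 [end]
Varint 4: bytes[7:9] = E7 1A -> value 3431 (2 byte(s))
  byte[9]=0x9D cont=1 payload=0x1D=29: acc |= 29<<0 -> acc=29 shift=7
  byte[10]=0x31 cont=0 payload=0x31=49: acc |= 49<<7 -> acc=6301 shift=14 [end]
Varint 5: bytes[9:11] = 9D 31 -> value 6301 (2 byte(s))
  byte[11]=0x16 cont=0 payload=0x16=22: acc |= 22<<0 -> acc=22 shift=7 [end]
Varint 6: bytes[11:12] = 16 -> value 22 (1 byte(s))
  byte[12]=0xF5 cont=1 payload=0x75=117: acc |= 117<<0 -> acc=117 shift=7
  byte[13]=0xD7 cont=1 payload=0x57=87: acc |= 87<<7 -> acc=11253 shift=14
  byte[14]=0x11 cont=0 payload=0x11=17: acc |= 17<<14 -> acc=289781 shift=21 [end]
Varint 7: bytes[12:15] = F5 D7 11 -> value 289781 (3 byte(s))

Answer: 12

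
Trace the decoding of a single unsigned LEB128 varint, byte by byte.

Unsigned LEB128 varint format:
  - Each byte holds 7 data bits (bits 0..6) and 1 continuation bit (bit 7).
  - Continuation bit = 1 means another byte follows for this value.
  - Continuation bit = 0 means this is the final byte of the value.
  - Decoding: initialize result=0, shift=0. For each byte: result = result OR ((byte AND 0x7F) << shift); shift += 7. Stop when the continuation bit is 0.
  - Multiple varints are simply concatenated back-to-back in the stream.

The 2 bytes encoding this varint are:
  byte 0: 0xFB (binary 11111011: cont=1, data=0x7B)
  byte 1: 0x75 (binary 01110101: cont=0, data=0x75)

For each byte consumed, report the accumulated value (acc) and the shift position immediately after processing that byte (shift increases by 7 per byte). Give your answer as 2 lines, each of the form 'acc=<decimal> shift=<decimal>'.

byte 0=0xFB: payload=0x7B=123, contrib = 123<<0 = 123; acc -> 123, shift -> 7
byte 1=0x75: payload=0x75=117, contrib = 117<<7 = 14976; acc -> 15099, shift -> 14

Answer: acc=123 shift=7
acc=15099 shift=14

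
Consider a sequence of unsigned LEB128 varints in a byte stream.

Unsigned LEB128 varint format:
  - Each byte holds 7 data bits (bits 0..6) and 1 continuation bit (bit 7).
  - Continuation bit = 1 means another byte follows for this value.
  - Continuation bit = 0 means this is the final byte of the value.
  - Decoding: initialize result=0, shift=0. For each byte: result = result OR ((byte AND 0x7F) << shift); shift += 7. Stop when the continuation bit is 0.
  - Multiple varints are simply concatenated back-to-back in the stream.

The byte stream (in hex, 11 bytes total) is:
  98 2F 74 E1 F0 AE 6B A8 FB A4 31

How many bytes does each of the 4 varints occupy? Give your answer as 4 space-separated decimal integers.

Answer: 2 1 4 4

Derivation:
  byte[0]=0x98 cont=1 payload=0x18=24: acc |= 24<<0 -> acc=24 shift=7
  byte[1]=0x2F cont=0 payload=0x2F=47: acc |= 47<<7 -> acc=6040 shift=14 [end]
Varint 1: bytes[0:2] = 98 2F -> value 6040 (2 byte(s))
  byte[2]=0x74 cont=0 payload=0x74=116: acc |= 116<<0 -> acc=116 shift=7 [end]
Varint 2: bytes[2:3] = 74 -> value 116 (1 byte(s))
  byte[3]=0xE1 cont=1 payload=0x61=97: acc |= 97<<0 -> acc=97 shift=7
  byte[4]=0xF0 cont=1 payload=0x70=112: acc |= 112<<7 -> acc=14433 shift=14
  byte[5]=0xAE cont=1 payload=0x2E=46: acc |= 46<<14 -> acc=768097 shift=21
  byte[6]=0x6B cont=0 payload=0x6B=107: acc |= 107<<21 -> acc=225163361 shift=28 [end]
Varint 3: bytes[3:7] = E1 F0 AE 6B -> value 225163361 (4 byte(s))
  byte[7]=0xA8 cont=1 payload=0x28=40: acc |= 40<<0 -> acc=40 shift=7
  byte[8]=0xFB cont=1 payload=0x7B=123: acc |= 123<<7 -> acc=15784 shift=14
  byte[9]=0xA4 cont=1 payload=0x24=36: acc |= 36<<14 -> acc=605608 shift=21
  byte[10]=0x31 cont=0 payload=0x31=49: acc |= 49<<21 -> acc=103366056 shift=28 [end]
Varint 4: bytes[7:11] = A8 FB A4 31 -> value 103366056 (4 byte(s))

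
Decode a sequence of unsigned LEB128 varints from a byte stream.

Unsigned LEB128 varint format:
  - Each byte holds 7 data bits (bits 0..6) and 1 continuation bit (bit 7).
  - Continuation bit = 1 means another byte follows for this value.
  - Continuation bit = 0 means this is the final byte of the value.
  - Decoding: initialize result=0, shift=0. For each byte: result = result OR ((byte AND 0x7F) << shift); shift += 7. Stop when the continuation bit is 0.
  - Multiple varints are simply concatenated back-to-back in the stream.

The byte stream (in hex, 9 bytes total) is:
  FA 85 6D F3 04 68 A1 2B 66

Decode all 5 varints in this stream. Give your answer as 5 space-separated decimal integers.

  byte[0]=0xFA cont=1 payload=0x7A=122: acc |= 122<<0 -> acc=122 shift=7
  byte[1]=0x85 cont=1 payload=0x05=5: acc |= 5<<7 -> acc=762 shift=14
  byte[2]=0x6D cont=0 payload=0x6D=109: acc |= 109<<14 -> acc=1786618 shift=21 [end]
Varint 1: bytes[0:3] = FA 85 6D -> value 1786618 (3 byte(s))
  byte[3]=0xF3 cont=1 payload=0x73=115: acc |= 115<<0 -> acc=115 shift=7
  byte[4]=0x04 cont=0 payload=0x04=4: acc |= 4<<7 -> acc=627 shift=14 [end]
Varint 2: bytes[3:5] = F3 04 -> value 627 (2 byte(s))
  byte[5]=0x68 cont=0 payload=0x68=104: acc |= 104<<0 -> acc=104 shift=7 [end]
Varint 3: bytes[5:6] = 68 -> value 104 (1 byte(s))
  byte[6]=0xA1 cont=1 payload=0x21=33: acc |= 33<<0 -> acc=33 shift=7
  byte[7]=0x2B cont=0 payload=0x2B=43: acc |= 43<<7 -> acc=5537 shift=14 [end]
Varint 4: bytes[6:8] = A1 2B -> value 5537 (2 byte(s))
  byte[8]=0x66 cont=0 payload=0x66=102: acc |= 102<<0 -> acc=102 shift=7 [end]
Varint 5: bytes[8:9] = 66 -> value 102 (1 byte(s))

Answer: 1786618 627 104 5537 102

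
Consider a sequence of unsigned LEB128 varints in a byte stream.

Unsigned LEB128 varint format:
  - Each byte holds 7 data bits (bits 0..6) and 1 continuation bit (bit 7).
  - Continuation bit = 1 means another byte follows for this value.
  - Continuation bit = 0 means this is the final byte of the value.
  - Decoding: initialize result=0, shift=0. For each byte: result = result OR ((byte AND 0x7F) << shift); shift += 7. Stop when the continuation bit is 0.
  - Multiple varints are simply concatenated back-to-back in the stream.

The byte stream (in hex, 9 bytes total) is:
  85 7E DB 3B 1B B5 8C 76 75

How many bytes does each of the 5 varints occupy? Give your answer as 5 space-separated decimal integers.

Answer: 2 2 1 3 1

Derivation:
  byte[0]=0x85 cont=1 payload=0x05=5: acc |= 5<<0 -> acc=5 shift=7
  byte[1]=0x7E cont=0 payload=0x7E=126: acc |= 126<<7 -> acc=16133 shift=14 [end]
Varint 1: bytes[0:2] = 85 7E -> value 16133 (2 byte(s))
  byte[2]=0xDB cont=1 payload=0x5B=91: acc |= 91<<0 -> acc=91 shift=7
  byte[3]=0x3B cont=0 payload=0x3B=59: acc |= 59<<7 -> acc=7643 shift=14 [end]
Varint 2: bytes[2:4] = DB 3B -> value 7643 (2 byte(s))
  byte[4]=0x1B cont=0 payload=0x1B=27: acc |= 27<<0 -> acc=27 shift=7 [end]
Varint 3: bytes[4:5] = 1B -> value 27 (1 byte(s))
  byte[5]=0xB5 cont=1 payload=0x35=53: acc |= 53<<0 -> acc=53 shift=7
  byte[6]=0x8C cont=1 payload=0x0C=12: acc |= 12<<7 -> acc=1589 shift=14
  byte[7]=0x76 cont=0 payload=0x76=118: acc |= 118<<14 -> acc=1934901 shift=21 [end]
Varint 4: bytes[5:8] = B5 8C 76 -> value 1934901 (3 byte(s))
  byte[8]=0x75 cont=0 payload=0x75=117: acc |= 117<<0 -> acc=117 shift=7 [end]
Varint 5: bytes[8:9] = 75 -> value 117 (1 byte(s))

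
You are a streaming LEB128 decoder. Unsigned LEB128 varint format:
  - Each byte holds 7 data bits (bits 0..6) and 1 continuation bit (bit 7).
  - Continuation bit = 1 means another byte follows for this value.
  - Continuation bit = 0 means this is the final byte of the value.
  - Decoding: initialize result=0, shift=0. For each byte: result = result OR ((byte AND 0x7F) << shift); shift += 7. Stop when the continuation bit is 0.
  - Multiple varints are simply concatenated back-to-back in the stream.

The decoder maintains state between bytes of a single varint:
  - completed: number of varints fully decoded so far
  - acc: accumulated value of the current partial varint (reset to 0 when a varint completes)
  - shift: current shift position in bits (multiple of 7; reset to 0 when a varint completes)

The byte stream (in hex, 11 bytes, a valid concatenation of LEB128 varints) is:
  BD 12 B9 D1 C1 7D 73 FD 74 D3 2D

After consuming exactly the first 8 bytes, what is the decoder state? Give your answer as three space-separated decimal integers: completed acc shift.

Answer: 3 125 7

Derivation:
byte[0]=0xBD cont=1 payload=0x3D: acc |= 61<<0 -> completed=0 acc=61 shift=7
byte[1]=0x12 cont=0 payload=0x12: varint #1 complete (value=2365); reset -> completed=1 acc=0 shift=0
byte[2]=0xB9 cont=1 payload=0x39: acc |= 57<<0 -> completed=1 acc=57 shift=7
byte[3]=0xD1 cont=1 payload=0x51: acc |= 81<<7 -> completed=1 acc=10425 shift=14
byte[4]=0xC1 cont=1 payload=0x41: acc |= 65<<14 -> completed=1 acc=1075385 shift=21
byte[5]=0x7D cont=0 payload=0x7D: varint #2 complete (value=263219385); reset -> completed=2 acc=0 shift=0
byte[6]=0x73 cont=0 payload=0x73: varint #3 complete (value=115); reset -> completed=3 acc=0 shift=0
byte[7]=0xFD cont=1 payload=0x7D: acc |= 125<<0 -> completed=3 acc=125 shift=7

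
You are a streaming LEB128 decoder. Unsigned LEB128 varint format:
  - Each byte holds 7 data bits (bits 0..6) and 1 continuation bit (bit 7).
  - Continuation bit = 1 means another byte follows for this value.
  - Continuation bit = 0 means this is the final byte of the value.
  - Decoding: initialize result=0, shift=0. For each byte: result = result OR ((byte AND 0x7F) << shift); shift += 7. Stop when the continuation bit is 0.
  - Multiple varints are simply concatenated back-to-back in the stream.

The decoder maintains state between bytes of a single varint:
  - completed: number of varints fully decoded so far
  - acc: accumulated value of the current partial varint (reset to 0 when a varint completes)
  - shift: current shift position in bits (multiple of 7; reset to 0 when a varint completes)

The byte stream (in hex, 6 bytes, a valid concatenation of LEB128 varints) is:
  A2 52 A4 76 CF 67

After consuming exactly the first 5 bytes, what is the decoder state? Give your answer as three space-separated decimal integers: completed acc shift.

Answer: 2 79 7

Derivation:
byte[0]=0xA2 cont=1 payload=0x22: acc |= 34<<0 -> completed=0 acc=34 shift=7
byte[1]=0x52 cont=0 payload=0x52: varint #1 complete (value=10530); reset -> completed=1 acc=0 shift=0
byte[2]=0xA4 cont=1 payload=0x24: acc |= 36<<0 -> completed=1 acc=36 shift=7
byte[3]=0x76 cont=0 payload=0x76: varint #2 complete (value=15140); reset -> completed=2 acc=0 shift=0
byte[4]=0xCF cont=1 payload=0x4F: acc |= 79<<0 -> completed=2 acc=79 shift=7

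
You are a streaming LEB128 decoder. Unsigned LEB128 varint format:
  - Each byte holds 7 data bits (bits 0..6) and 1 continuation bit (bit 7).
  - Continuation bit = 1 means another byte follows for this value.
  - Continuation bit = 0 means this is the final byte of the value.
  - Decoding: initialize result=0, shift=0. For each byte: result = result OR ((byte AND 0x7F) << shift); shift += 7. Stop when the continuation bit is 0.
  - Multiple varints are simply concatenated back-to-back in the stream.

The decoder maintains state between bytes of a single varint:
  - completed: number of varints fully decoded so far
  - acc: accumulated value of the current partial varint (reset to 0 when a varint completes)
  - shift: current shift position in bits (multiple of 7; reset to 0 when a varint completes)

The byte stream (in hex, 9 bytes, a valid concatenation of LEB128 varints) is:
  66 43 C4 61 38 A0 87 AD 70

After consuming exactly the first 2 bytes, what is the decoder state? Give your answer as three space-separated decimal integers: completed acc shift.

Answer: 2 0 0

Derivation:
byte[0]=0x66 cont=0 payload=0x66: varint #1 complete (value=102); reset -> completed=1 acc=0 shift=0
byte[1]=0x43 cont=0 payload=0x43: varint #2 complete (value=67); reset -> completed=2 acc=0 shift=0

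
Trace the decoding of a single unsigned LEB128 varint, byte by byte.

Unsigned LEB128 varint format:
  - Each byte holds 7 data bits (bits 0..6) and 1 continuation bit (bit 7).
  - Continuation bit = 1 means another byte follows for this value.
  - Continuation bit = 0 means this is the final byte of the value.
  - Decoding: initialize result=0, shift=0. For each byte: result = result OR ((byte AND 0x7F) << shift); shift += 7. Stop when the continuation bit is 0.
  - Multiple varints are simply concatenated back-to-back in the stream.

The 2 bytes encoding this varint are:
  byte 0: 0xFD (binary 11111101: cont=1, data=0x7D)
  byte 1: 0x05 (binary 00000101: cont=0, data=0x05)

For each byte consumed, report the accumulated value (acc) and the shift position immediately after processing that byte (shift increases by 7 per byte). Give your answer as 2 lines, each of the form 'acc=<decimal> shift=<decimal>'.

Answer: acc=125 shift=7
acc=765 shift=14

Derivation:
byte 0=0xFD: payload=0x7D=125, contrib = 125<<0 = 125; acc -> 125, shift -> 7
byte 1=0x05: payload=0x05=5, contrib = 5<<7 = 640; acc -> 765, shift -> 14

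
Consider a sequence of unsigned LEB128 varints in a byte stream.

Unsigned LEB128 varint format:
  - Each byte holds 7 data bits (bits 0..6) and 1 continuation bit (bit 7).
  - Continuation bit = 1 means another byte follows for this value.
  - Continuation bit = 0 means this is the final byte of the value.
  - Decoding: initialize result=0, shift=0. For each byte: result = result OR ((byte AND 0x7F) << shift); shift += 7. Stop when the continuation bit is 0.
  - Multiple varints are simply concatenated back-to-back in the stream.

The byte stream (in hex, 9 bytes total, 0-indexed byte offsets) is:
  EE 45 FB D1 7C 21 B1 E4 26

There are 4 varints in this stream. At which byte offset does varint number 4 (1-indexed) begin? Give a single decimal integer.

  byte[0]=0xEE cont=1 payload=0x6E=110: acc |= 110<<0 -> acc=110 shift=7
  byte[1]=0x45 cont=0 payload=0x45=69: acc |= 69<<7 -> acc=8942 shift=14 [end]
Varint 1: bytes[0:2] = EE 45 -> value 8942 (2 byte(s))
  byte[2]=0xFB cont=1 payload=0x7B=123: acc |= 123<<0 -> acc=123 shift=7
  byte[3]=0xD1 cont=1 payload=0x51=81: acc |= 81<<7 -> acc=10491 shift=14
  byte[4]=0x7C cont=0 payload=0x7C=124: acc |= 124<<14 -> acc=2042107 shift=21 [end]
Varint 2: bytes[2:5] = FB D1 7C -> value 2042107 (3 byte(s))
  byte[5]=0x21 cont=0 payload=0x21=33: acc |= 33<<0 -> acc=33 shift=7 [end]
Varint 3: bytes[5:6] = 21 -> value 33 (1 byte(s))
  byte[6]=0xB1 cont=1 payload=0x31=49: acc |= 49<<0 -> acc=49 shift=7
  byte[7]=0xE4 cont=1 payload=0x64=100: acc |= 100<<7 -> acc=12849 shift=14
  byte[8]=0x26 cont=0 payload=0x26=38: acc |= 38<<14 -> acc=635441 shift=21 [end]
Varint 4: bytes[6:9] = B1 E4 26 -> value 635441 (3 byte(s))

Answer: 6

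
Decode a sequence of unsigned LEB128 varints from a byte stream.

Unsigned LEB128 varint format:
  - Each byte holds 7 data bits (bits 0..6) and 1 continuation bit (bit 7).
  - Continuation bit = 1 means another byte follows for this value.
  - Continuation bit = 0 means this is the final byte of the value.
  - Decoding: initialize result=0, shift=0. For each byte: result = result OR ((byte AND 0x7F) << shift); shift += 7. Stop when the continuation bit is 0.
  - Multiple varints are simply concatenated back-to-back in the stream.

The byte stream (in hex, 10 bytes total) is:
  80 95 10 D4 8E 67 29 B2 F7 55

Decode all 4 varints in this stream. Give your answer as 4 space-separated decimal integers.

  byte[0]=0x80 cont=1 payload=0x00=0: acc |= 0<<0 -> acc=0 shift=7
  byte[1]=0x95 cont=1 payload=0x15=21: acc |= 21<<7 -> acc=2688 shift=14
  byte[2]=0x10 cont=0 payload=0x10=16: acc |= 16<<14 -> acc=264832 shift=21 [end]
Varint 1: bytes[0:3] = 80 95 10 -> value 264832 (3 byte(s))
  byte[3]=0xD4 cont=1 payload=0x54=84: acc |= 84<<0 -> acc=84 shift=7
  byte[4]=0x8E cont=1 payload=0x0E=14: acc |= 14<<7 -> acc=1876 shift=14
  byte[5]=0x67 cont=0 payload=0x67=103: acc |= 103<<14 -> acc=1689428 shift=21 [end]
Varint 2: bytes[3:6] = D4 8E 67 -> value 1689428 (3 byte(s))
  byte[6]=0x29 cont=0 payload=0x29=41: acc |= 41<<0 -> acc=41 shift=7 [end]
Varint 3: bytes[6:7] = 29 -> value 41 (1 byte(s))
  byte[7]=0xB2 cont=1 payload=0x32=50: acc |= 50<<0 -> acc=50 shift=7
  byte[8]=0xF7 cont=1 payload=0x77=119: acc |= 119<<7 -> acc=15282 shift=14
  byte[9]=0x55 cont=0 payload=0x55=85: acc |= 85<<14 -> acc=1407922 shift=21 [end]
Varint 4: bytes[7:10] = B2 F7 55 -> value 1407922 (3 byte(s))

Answer: 264832 1689428 41 1407922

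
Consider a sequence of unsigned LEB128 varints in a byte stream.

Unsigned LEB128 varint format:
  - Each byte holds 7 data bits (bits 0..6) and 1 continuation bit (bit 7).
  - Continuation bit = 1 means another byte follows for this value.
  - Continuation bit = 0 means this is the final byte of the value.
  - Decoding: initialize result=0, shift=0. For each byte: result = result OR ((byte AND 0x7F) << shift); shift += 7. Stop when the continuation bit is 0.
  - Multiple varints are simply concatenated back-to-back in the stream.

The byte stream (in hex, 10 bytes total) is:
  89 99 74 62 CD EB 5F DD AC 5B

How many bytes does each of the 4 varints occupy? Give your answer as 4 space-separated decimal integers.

Answer: 3 1 3 3

Derivation:
  byte[0]=0x89 cont=1 payload=0x09=9: acc |= 9<<0 -> acc=9 shift=7
  byte[1]=0x99 cont=1 payload=0x19=25: acc |= 25<<7 -> acc=3209 shift=14
  byte[2]=0x74 cont=0 payload=0x74=116: acc |= 116<<14 -> acc=1903753 shift=21 [end]
Varint 1: bytes[0:3] = 89 99 74 -> value 1903753 (3 byte(s))
  byte[3]=0x62 cont=0 payload=0x62=98: acc |= 98<<0 -> acc=98 shift=7 [end]
Varint 2: bytes[3:4] = 62 -> value 98 (1 byte(s))
  byte[4]=0xCD cont=1 payload=0x4D=77: acc |= 77<<0 -> acc=77 shift=7
  byte[5]=0xEB cont=1 payload=0x6B=107: acc |= 107<<7 -> acc=13773 shift=14
  byte[6]=0x5F cont=0 payload=0x5F=95: acc |= 95<<14 -> acc=1570253 shift=21 [end]
Varint 3: bytes[4:7] = CD EB 5F -> value 1570253 (3 byte(s))
  byte[7]=0xDD cont=1 payload=0x5D=93: acc |= 93<<0 -> acc=93 shift=7
  byte[8]=0xAC cont=1 payload=0x2C=44: acc |= 44<<7 -> acc=5725 shift=14
  byte[9]=0x5B cont=0 payload=0x5B=91: acc |= 91<<14 -> acc=1496669 shift=21 [end]
Varint 4: bytes[7:10] = DD AC 5B -> value 1496669 (3 byte(s))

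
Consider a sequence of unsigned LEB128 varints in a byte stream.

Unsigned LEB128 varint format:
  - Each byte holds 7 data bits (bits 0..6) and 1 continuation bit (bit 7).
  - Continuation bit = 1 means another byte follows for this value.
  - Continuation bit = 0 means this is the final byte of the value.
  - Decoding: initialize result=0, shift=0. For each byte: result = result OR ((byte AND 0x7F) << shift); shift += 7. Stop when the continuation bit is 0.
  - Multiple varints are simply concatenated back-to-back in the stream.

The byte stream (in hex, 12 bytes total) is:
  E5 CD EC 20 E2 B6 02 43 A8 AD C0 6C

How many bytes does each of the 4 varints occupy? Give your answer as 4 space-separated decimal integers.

  byte[0]=0xE5 cont=1 payload=0x65=101: acc |= 101<<0 -> acc=101 shift=7
  byte[1]=0xCD cont=1 payload=0x4D=77: acc |= 77<<7 -> acc=9957 shift=14
  byte[2]=0xEC cont=1 payload=0x6C=108: acc |= 108<<14 -> acc=1779429 shift=21
  byte[3]=0x20 cont=0 payload=0x20=32: acc |= 32<<21 -> acc=68888293 shift=28 [end]
Varint 1: bytes[0:4] = E5 CD EC 20 -> value 68888293 (4 byte(s))
  byte[4]=0xE2 cont=1 payload=0x62=98: acc |= 98<<0 -> acc=98 shift=7
  byte[5]=0xB6 cont=1 payload=0x36=54: acc |= 54<<7 -> acc=7010 shift=14
  byte[6]=0x02 cont=0 payload=0x02=2: acc |= 2<<14 -> acc=39778 shift=21 [end]
Varint 2: bytes[4:7] = E2 B6 02 -> value 39778 (3 byte(s))
  byte[7]=0x43 cont=0 payload=0x43=67: acc |= 67<<0 -> acc=67 shift=7 [end]
Varint 3: bytes[7:8] = 43 -> value 67 (1 byte(s))
  byte[8]=0xA8 cont=1 payload=0x28=40: acc |= 40<<0 -> acc=40 shift=7
  byte[9]=0xAD cont=1 payload=0x2D=45: acc |= 45<<7 -> acc=5800 shift=14
  byte[10]=0xC0 cont=1 payload=0x40=64: acc |= 64<<14 -> acc=1054376 shift=21
  byte[11]=0x6C cont=0 payload=0x6C=108: acc |= 108<<21 -> acc=227546792 shift=28 [end]
Varint 4: bytes[8:12] = A8 AD C0 6C -> value 227546792 (4 byte(s))

Answer: 4 3 1 4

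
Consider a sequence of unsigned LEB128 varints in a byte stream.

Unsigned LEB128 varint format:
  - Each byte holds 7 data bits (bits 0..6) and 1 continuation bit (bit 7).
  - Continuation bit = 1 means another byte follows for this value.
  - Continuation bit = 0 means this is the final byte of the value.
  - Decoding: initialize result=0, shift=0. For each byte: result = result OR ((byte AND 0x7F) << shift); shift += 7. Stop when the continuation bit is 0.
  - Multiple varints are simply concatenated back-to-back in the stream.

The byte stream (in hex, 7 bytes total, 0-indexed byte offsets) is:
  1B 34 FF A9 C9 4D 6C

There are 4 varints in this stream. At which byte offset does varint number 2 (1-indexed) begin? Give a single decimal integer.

Answer: 1

Derivation:
  byte[0]=0x1B cont=0 payload=0x1B=27: acc |= 27<<0 -> acc=27 shift=7 [end]
Varint 1: bytes[0:1] = 1B -> value 27 (1 byte(s))
  byte[1]=0x34 cont=0 payload=0x34=52: acc |= 52<<0 -> acc=52 shift=7 [end]
Varint 2: bytes[1:2] = 34 -> value 52 (1 byte(s))
  byte[2]=0xFF cont=1 payload=0x7F=127: acc |= 127<<0 -> acc=127 shift=7
  byte[3]=0xA9 cont=1 payload=0x29=41: acc |= 41<<7 -> acc=5375 shift=14
  byte[4]=0xC9 cont=1 payload=0x49=73: acc |= 73<<14 -> acc=1201407 shift=21
  byte[5]=0x4D cont=0 payload=0x4D=77: acc |= 77<<21 -> acc=162682111 shift=28 [end]
Varint 3: bytes[2:6] = FF A9 C9 4D -> value 162682111 (4 byte(s))
  byte[6]=0x6C cont=0 payload=0x6C=108: acc |= 108<<0 -> acc=108 shift=7 [end]
Varint 4: bytes[6:7] = 6C -> value 108 (1 byte(s))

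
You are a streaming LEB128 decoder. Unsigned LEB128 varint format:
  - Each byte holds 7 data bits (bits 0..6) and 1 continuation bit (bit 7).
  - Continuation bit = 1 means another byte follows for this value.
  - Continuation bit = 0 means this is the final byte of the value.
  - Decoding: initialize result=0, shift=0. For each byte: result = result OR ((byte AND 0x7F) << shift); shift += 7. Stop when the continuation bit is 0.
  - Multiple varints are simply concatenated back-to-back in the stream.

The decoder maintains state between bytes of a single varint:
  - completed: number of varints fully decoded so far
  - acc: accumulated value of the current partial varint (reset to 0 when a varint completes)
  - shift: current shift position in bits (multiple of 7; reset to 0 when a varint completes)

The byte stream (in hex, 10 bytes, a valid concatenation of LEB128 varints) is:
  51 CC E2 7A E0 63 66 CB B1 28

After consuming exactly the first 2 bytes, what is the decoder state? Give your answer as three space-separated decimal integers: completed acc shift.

byte[0]=0x51 cont=0 payload=0x51: varint #1 complete (value=81); reset -> completed=1 acc=0 shift=0
byte[1]=0xCC cont=1 payload=0x4C: acc |= 76<<0 -> completed=1 acc=76 shift=7

Answer: 1 76 7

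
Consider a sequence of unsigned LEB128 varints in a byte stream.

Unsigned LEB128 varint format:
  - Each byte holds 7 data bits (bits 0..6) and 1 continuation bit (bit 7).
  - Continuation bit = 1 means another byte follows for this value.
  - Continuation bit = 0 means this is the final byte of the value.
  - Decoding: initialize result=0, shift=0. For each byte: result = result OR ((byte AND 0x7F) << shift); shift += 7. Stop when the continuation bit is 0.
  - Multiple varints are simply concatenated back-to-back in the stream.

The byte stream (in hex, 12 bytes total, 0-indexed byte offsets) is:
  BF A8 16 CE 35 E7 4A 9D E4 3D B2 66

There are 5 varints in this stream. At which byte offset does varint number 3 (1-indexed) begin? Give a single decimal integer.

Answer: 5

Derivation:
  byte[0]=0xBF cont=1 payload=0x3F=63: acc |= 63<<0 -> acc=63 shift=7
  byte[1]=0xA8 cont=1 payload=0x28=40: acc |= 40<<7 -> acc=5183 shift=14
  byte[2]=0x16 cont=0 payload=0x16=22: acc |= 22<<14 -> acc=365631 shift=21 [end]
Varint 1: bytes[0:3] = BF A8 16 -> value 365631 (3 byte(s))
  byte[3]=0xCE cont=1 payload=0x4E=78: acc |= 78<<0 -> acc=78 shift=7
  byte[4]=0x35 cont=0 payload=0x35=53: acc |= 53<<7 -> acc=6862 shift=14 [end]
Varint 2: bytes[3:5] = CE 35 -> value 6862 (2 byte(s))
  byte[5]=0xE7 cont=1 payload=0x67=103: acc |= 103<<0 -> acc=103 shift=7
  byte[6]=0x4A cont=0 payload=0x4A=74: acc |= 74<<7 -> acc=9575 shift=14 [end]
Varint 3: bytes[5:7] = E7 4A -> value 9575 (2 byte(s))
  byte[7]=0x9D cont=1 payload=0x1D=29: acc |= 29<<0 -> acc=29 shift=7
  byte[8]=0xE4 cont=1 payload=0x64=100: acc |= 100<<7 -> acc=12829 shift=14
  byte[9]=0x3D cont=0 payload=0x3D=61: acc |= 61<<14 -> acc=1012253 shift=21 [end]
Varint 4: bytes[7:10] = 9D E4 3D -> value 1012253 (3 byte(s))
  byte[10]=0xB2 cont=1 payload=0x32=50: acc |= 50<<0 -> acc=50 shift=7
  byte[11]=0x66 cont=0 payload=0x66=102: acc |= 102<<7 -> acc=13106 shift=14 [end]
Varint 5: bytes[10:12] = B2 66 -> value 13106 (2 byte(s))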